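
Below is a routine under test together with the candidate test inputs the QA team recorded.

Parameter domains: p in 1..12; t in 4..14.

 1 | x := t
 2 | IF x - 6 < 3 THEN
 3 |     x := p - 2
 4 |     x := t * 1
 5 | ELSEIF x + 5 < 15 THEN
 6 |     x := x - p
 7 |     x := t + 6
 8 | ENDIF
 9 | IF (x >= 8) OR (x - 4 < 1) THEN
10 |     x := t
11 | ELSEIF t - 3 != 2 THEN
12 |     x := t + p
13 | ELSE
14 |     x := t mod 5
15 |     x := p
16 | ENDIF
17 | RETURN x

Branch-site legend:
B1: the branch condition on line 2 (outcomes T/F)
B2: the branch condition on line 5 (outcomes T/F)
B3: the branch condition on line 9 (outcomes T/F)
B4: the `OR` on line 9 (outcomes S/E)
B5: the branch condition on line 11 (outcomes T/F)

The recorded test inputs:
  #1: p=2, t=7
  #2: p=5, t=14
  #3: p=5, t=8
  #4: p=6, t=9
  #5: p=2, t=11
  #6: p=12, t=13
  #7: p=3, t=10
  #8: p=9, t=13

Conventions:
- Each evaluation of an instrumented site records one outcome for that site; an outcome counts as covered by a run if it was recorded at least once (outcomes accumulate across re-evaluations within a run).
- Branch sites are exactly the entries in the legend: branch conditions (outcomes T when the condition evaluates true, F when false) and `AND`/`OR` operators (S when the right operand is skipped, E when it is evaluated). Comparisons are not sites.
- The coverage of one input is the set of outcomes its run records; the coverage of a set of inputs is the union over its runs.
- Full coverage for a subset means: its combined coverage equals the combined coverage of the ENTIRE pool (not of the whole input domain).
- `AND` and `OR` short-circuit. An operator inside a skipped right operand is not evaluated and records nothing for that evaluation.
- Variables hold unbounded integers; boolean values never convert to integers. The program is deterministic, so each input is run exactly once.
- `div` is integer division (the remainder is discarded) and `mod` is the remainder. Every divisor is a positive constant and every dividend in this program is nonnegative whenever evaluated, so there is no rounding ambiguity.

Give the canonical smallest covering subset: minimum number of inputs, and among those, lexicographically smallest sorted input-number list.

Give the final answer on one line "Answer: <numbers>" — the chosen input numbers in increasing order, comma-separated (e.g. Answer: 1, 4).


input #1, p=2, t=7: events B1->T, B4->E, B3->F, B5->T; outcomes B1=T, B3=F, B4=E, B5=T
input #2, p=5, t=14: events B1->F, B2->F, B4->S, B3->T; outcomes B1=F, B2=F, B3=T, B4=S
input #3, p=5, t=8: events B1->T, B4->S, B3->T; outcomes B1=T, B3=T, B4=S
input #4, p=6, t=9: events B1->F, B2->T, B4->S, B3->T; outcomes B1=F, B2=T, B3=T, B4=S
input #5, p=2, t=11: events B1->F, B2->F, B4->S, B3->T; outcomes B1=F, B2=F, B3=T, B4=S
input #6, p=12, t=13: events B1->F, B2->F, B4->S, B3->T; outcomes B1=F, B2=F, B3=T, B4=S
input #7, p=3, t=10: events B1->F, B2->F, B4->S, B3->T; outcomes B1=F, B2=F, B3=T, B4=S
input #8, p=9, t=13: events B1->F, B2->F, B4->S, B3->T; outcomes B1=F, B2=F, B3=T, B4=S
together the pool reaches 9 outcomes: B1=T, B1=F, B2=T, B2=F, B3=T, B3=F, B4=S, B4=E, B5=T
no size-1 subset reaches all 9 outcomes (best union: 4/9)
no size-2 subset reaches all 9 outcomes (best union: 8/9)
size 3: inputs {1, 2, 4} cover all 9 outcomes, and no lexicographically smaller subset of this size does
Answer: 1, 2, 4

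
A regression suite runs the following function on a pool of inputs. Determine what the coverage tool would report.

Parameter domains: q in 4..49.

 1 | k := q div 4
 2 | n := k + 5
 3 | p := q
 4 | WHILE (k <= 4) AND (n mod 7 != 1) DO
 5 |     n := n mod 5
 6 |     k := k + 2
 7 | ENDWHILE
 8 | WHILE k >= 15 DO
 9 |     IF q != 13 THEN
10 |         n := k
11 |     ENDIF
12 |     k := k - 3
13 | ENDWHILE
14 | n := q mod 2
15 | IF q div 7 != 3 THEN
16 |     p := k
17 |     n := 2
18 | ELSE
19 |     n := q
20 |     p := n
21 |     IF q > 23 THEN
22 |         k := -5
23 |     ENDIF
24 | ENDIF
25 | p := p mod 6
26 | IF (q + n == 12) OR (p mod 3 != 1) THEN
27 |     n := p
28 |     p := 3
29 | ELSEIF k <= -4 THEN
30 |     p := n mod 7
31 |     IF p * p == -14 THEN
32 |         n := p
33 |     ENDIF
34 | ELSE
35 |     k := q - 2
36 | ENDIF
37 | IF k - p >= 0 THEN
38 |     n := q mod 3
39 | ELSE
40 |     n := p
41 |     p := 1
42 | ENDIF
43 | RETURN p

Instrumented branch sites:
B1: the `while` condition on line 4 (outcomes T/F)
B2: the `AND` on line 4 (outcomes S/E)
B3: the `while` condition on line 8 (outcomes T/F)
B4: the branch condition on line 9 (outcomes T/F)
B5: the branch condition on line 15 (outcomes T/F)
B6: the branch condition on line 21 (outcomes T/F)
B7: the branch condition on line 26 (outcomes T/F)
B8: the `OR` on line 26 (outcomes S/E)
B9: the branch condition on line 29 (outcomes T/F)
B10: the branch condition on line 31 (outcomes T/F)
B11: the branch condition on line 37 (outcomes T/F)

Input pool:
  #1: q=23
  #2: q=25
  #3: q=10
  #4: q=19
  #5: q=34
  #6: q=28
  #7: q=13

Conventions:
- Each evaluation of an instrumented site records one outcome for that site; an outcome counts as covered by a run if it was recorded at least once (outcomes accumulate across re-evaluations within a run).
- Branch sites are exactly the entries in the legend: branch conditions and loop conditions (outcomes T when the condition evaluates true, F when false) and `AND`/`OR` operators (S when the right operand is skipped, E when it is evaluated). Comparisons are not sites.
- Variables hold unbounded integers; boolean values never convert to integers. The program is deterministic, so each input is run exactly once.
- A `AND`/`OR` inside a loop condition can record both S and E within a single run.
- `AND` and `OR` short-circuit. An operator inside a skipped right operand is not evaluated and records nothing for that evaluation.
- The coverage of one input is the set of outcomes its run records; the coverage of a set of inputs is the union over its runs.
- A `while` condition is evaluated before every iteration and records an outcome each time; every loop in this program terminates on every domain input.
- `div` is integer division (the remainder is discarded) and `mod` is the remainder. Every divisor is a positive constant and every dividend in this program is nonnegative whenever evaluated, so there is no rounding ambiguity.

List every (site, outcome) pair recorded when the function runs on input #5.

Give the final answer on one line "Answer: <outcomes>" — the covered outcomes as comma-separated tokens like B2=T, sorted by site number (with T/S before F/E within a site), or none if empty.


Tracing the run of input #5 (q=34):
  B2->S, B1->F, B3->F, B5->T, B8->E, B7->T, B11->T
collecting distinct outcomes: B1=F, B2=S, B3=F, B5=T, B7=T, B8=E, B11=T
Answer: B1=F, B2=S, B3=F, B5=T, B7=T, B8=E, B11=T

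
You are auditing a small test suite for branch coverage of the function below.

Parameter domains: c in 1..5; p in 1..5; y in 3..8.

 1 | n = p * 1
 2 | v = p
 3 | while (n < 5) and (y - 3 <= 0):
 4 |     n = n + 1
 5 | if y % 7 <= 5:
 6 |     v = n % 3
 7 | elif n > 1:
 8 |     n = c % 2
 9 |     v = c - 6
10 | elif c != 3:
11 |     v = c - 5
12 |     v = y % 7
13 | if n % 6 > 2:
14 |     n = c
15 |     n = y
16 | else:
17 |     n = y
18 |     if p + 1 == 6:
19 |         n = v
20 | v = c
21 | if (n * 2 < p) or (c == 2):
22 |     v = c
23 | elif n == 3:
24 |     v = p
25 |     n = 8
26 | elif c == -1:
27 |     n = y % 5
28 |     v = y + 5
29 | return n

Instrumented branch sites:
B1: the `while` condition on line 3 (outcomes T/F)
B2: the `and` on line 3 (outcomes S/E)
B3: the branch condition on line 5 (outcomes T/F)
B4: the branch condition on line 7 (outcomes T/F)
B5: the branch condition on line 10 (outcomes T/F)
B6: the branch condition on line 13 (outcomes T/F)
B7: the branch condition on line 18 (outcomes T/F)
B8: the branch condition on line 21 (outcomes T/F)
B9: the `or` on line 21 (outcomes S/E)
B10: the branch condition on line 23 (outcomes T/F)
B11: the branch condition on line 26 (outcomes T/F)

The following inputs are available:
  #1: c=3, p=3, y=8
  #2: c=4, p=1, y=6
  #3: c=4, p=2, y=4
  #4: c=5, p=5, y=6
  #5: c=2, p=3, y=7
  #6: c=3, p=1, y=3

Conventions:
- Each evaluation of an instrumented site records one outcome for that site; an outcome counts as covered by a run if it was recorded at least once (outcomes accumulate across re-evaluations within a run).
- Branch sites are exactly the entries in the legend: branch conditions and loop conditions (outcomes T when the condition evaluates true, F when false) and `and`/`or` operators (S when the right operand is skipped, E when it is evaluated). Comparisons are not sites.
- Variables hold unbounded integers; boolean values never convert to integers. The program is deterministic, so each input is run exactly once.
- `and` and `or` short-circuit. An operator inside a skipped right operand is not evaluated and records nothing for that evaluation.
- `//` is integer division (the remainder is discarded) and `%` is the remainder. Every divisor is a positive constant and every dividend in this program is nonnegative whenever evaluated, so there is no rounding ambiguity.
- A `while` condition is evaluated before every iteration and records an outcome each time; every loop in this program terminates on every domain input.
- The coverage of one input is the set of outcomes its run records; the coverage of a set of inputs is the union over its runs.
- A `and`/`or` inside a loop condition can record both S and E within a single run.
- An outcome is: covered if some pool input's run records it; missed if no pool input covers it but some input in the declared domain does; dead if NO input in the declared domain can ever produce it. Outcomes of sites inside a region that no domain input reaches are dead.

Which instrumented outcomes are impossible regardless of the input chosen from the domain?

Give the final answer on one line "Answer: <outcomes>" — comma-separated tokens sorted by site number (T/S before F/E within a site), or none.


sweeping the full domain (150 inputs) for each outcome:
  B11=T: never recorded by any domain input -> dead
  reachable outcomes have witnesses, e.g. B1=T (e.g. c=1, p=1, y=3), B1=F (e.g. c=1, p=1, y=3), B2=S (e.g. c=1, p=1, y=3), B2=E (e.g. c=1, p=1, y=3)
Answer: B11=T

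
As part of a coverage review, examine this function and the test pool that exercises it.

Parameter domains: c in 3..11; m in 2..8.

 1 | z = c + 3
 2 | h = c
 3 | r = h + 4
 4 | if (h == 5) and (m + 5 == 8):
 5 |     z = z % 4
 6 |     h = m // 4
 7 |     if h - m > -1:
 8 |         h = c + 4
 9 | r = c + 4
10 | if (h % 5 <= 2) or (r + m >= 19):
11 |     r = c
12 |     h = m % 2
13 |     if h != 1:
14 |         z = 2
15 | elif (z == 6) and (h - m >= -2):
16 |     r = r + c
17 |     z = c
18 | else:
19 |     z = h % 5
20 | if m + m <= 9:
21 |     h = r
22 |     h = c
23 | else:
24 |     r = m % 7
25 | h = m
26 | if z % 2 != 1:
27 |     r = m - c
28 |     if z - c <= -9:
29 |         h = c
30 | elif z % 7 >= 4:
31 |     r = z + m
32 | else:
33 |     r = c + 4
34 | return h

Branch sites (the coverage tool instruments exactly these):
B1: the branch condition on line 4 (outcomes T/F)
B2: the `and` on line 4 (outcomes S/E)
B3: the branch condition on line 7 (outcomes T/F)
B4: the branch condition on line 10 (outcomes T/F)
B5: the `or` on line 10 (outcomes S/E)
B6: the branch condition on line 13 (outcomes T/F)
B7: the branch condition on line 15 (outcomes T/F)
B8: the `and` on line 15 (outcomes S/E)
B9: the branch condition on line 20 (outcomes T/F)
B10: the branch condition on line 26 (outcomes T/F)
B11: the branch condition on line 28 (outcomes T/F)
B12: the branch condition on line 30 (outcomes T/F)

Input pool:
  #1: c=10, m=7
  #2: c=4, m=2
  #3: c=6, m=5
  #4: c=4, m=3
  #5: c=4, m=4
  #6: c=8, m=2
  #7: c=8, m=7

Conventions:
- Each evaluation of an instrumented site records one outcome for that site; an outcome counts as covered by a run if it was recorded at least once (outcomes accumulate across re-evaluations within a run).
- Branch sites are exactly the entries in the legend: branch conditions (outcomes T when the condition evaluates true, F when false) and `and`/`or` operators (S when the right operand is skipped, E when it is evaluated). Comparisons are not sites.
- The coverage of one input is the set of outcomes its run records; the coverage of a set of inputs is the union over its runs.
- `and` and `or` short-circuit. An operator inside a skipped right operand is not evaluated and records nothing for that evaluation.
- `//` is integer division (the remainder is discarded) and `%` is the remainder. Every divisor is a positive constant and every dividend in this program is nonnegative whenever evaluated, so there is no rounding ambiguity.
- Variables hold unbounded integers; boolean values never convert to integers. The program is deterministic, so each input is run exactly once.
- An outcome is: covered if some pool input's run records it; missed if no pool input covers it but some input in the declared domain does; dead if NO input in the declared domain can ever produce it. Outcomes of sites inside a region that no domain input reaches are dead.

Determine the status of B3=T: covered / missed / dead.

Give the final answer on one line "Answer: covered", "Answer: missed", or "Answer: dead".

no pool input records B3=T
checking all 63 inputs in the declared domain: B3=T is never recorded -> dead

Answer: dead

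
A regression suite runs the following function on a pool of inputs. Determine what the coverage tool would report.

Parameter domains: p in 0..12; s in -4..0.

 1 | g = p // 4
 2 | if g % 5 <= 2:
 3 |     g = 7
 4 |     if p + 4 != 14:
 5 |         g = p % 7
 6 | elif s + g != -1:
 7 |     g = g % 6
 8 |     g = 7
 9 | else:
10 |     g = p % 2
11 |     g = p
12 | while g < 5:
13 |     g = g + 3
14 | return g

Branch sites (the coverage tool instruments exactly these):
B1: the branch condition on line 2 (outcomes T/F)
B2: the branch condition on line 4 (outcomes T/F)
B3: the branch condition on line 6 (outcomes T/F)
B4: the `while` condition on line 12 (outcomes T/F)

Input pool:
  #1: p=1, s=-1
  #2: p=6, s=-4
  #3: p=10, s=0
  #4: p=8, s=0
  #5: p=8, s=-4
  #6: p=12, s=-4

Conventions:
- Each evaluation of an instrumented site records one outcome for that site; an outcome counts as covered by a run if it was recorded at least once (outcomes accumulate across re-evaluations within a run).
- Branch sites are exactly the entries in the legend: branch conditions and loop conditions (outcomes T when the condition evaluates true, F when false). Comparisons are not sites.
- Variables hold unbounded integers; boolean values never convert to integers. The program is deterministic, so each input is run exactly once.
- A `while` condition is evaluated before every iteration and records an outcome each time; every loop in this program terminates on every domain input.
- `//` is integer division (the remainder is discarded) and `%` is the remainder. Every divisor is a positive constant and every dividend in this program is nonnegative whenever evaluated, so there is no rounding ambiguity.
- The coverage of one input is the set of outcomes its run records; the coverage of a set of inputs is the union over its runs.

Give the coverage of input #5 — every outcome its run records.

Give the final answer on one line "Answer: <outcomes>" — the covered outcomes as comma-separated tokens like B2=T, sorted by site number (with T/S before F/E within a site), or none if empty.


Simulating input #5 (p=8, s=-4) step by step:
  B1->T, B2->T, B4->T, B4->T, B4->F
distinct outcomes covered: B1=T, B2=T, B4=T, B4=F
Answer: B1=T, B2=T, B4=T, B4=F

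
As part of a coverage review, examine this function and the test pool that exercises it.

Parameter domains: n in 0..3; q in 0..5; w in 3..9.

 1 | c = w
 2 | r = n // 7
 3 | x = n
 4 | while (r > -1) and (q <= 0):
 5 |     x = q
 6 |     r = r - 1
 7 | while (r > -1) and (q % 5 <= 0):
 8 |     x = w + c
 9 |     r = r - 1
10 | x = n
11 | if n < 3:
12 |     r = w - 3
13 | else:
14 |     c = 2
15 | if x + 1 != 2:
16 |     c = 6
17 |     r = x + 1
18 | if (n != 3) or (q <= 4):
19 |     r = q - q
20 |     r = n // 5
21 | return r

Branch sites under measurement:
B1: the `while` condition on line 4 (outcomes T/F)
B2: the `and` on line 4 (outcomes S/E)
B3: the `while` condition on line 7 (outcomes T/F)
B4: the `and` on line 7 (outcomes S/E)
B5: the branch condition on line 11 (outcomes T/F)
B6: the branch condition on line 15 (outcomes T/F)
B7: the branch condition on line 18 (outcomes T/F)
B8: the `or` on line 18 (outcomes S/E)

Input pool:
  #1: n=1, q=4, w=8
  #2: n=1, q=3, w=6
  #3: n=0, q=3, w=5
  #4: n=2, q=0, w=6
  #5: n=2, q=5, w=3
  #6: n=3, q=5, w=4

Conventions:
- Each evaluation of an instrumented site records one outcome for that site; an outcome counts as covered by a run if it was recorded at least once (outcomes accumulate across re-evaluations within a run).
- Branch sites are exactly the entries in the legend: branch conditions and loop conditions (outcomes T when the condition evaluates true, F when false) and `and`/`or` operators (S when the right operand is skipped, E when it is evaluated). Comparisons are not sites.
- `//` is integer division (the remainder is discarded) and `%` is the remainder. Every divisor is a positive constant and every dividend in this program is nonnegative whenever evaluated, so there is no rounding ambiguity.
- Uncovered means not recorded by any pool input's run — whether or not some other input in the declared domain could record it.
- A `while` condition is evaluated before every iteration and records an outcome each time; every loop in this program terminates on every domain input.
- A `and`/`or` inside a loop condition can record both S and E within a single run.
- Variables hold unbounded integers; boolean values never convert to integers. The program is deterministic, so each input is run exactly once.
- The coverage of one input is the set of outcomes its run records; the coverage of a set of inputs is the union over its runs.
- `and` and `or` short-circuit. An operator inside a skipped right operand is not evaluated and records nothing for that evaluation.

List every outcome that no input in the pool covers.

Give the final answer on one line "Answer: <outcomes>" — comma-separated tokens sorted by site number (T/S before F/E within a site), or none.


input #1, n=1, q=4, w=8: events B2->E, B1->F, B4->E, B3->F, B5->T, B6->F, B8->S, B7->T; outcomes B1=F, B2=E, B3=F, B4=E, B5=T, B6=F, B7=T, B8=S
input #2, n=1, q=3, w=6: events B2->E, B1->F, B4->E, B3->F, B5->T, B6->F, B8->S, B7->T; outcomes B1=F, B2=E, B3=F, B4=E, B5=T, B6=F, B7=T, B8=S
input #3, n=0, q=3, w=5: events B2->E, B1->F, B4->E, B3->F, B5->T, B6->T, B8->S, B7->T; outcomes B1=F, B2=E, B3=F, B4=E, B5=T, B6=T, B7=T, B8=S
input #4, n=2, q=0, w=6: events B2->E, B1->T, B2->S, B1->F, B4->S, B3->F, B5->T, B6->T, B8->S, B7->T; outcomes B1=T, B1=F, B2=S, B2=E, B3=F, B4=S, B5=T, B6=T, B7=T, B8=S
input #5, n=2, q=5, w=3: events B2->E, B1->F, B4->E, B3->T, B4->S, B3->F, B5->T, B6->T, B8->S, B7->T; outcomes B1=F, B2=E, B3=T, B3=F, B4=S, B4=E, B5=T, B6=T, B7=T, B8=S
input #6, n=3, q=5, w=4: events B2->E, B1->F, B4->E, B3->T, B4->S, B3->F, B5->F, B6->T, B8->E, B7->F; outcomes B1=F, B2=E, B3=T, B3=F, B4=S, B4=E, B5=F, B6=T, B7=F, B8=E
union over the pool: B1=T, B1=F, B2=S, B2=E, B3=T, B3=F, B4=S, B4=E, B5=T, B5=F, B6=T, B6=F, B7=T, B7=F, B8=S, B8=E
uncovered (0 of 16): none
Answer: none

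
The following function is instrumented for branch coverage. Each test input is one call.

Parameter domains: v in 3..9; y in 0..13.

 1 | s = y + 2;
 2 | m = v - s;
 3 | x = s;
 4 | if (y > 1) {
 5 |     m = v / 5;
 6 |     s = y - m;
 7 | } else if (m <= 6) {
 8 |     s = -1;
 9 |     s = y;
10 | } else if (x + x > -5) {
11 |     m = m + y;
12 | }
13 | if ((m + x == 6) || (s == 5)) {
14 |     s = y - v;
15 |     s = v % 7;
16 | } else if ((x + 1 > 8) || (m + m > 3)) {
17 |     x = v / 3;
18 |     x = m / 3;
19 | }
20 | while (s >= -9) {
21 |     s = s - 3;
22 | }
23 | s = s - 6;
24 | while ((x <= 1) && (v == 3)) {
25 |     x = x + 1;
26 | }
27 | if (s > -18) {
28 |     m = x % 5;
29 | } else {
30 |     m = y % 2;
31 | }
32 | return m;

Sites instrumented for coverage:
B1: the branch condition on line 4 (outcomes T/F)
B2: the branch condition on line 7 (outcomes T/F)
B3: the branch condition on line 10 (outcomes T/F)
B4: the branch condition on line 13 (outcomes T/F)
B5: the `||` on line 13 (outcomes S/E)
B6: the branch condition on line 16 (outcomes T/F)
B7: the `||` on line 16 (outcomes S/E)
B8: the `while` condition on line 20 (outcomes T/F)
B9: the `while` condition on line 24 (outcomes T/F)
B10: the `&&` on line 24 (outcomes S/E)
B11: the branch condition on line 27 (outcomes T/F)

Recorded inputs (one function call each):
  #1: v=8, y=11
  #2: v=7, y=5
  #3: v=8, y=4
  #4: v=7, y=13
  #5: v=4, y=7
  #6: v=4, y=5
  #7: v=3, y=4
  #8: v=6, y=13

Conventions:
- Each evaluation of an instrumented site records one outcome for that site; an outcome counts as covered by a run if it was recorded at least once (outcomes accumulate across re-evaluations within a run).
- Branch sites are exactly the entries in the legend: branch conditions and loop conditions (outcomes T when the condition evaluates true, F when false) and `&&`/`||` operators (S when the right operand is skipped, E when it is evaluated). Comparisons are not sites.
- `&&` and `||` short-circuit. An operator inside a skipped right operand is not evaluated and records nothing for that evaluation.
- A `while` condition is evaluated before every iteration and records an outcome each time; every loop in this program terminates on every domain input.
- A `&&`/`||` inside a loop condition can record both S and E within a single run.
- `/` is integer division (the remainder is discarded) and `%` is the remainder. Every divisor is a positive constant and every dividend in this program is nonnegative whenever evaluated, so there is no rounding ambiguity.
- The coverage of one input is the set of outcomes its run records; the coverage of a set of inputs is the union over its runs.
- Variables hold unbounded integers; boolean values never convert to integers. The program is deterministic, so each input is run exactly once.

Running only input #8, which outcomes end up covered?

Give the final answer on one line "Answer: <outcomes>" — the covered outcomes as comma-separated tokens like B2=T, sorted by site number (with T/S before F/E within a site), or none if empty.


Tracing the run of input #8 (v=6, y=13):
  B1->T, B5->E, B4->F, B7->S, B6->T, B8->T, B8->T, B8->T, B8->T, B8->T
  B8->T, B8->T, B8->T, B8->F, B10->E, B9->F, B11->F
deduplicating events, the covered set is: B1=T, B4=F, B5=E, B6=T, B7=S, B8=T, B8=F, B9=F, B10=E, B11=F
Answer: B1=T, B4=F, B5=E, B6=T, B7=S, B8=T, B8=F, B9=F, B10=E, B11=F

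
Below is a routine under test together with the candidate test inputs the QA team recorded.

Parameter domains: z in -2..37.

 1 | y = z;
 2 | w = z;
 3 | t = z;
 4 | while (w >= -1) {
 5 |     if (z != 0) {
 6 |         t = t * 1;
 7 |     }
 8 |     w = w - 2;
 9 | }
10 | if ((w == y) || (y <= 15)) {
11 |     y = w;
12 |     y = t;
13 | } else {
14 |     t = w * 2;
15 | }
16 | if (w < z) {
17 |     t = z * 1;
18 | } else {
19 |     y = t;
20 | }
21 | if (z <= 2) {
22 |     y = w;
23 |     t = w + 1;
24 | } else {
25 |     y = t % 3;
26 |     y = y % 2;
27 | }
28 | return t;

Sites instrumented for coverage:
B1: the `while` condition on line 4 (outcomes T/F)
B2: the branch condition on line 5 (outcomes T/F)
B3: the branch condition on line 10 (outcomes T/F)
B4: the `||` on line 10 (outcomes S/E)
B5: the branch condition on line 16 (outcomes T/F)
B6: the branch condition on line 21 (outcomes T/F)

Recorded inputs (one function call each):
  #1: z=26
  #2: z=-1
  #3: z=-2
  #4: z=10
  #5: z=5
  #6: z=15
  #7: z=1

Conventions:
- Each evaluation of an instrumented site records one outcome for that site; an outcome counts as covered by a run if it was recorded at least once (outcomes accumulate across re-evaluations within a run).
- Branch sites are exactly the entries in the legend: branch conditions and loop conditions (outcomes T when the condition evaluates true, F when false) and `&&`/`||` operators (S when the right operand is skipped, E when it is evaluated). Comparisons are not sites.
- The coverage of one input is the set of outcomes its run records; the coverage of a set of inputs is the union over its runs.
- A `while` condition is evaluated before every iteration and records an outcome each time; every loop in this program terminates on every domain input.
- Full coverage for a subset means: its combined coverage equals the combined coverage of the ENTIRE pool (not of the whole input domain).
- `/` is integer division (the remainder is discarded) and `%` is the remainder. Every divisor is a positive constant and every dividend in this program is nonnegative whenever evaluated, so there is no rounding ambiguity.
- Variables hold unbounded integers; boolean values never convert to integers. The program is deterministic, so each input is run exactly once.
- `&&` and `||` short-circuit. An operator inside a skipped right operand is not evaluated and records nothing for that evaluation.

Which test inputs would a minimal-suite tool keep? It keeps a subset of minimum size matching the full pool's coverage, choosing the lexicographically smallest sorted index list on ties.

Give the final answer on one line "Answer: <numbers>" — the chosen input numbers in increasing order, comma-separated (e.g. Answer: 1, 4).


run #1 (z=26) runs B1->T, B2->T, B1->T, B2->T, B1->T, B2->T, B1->T, B2->T, B1->T, B2->T, B1->T, B2->T, B1->T, B2->T, ...; records B1=T, B1=F, B2=T, B3=F, B4=E, B5=T, B6=F
run #2 (z=-1) runs B1->T, B2->T, B1->F, B4->E, B3->T, B5->T, B6->T; records B1=T, B1=F, B2=T, B3=T, B4=E, B5=T, B6=T
run #3 (z=-2) runs B1->F, B4->S, B3->T, B5->F, B6->T; records B1=F, B3=T, B4=S, B5=F, B6=T
run #4 (z=10) runs B1->T, B2->T, B1->T, B2->T, B1->T, B2->T, B1->T, B2->T, B1->T, B2->T, B1->T, B2->T, B1->F, B4->E, ...; records B1=T, B1=F, B2=T, B3=T, B4=E, B5=T, B6=F
run #5 (z=5) runs B1->T, B2->T, B1->T, B2->T, B1->T, B2->T, B1->T, B2->T, B1->F, B4->E, B3->T, B5->T, B6->F; records B1=T, B1=F, B2=T, B3=T, B4=E, B5=T, B6=F
run #6 (z=15) runs B1->T, B2->T, B1->T, B2->T, B1->T, B2->T, B1->T, B2->T, B1->T, B2->T, B1->T, B2->T, B1->T, B2->T, ...; records B1=T, B1=F, B2=T, B3=T, B4=E, B5=T, B6=F
run #7 (z=1) runs B1->T, B2->T, B1->T, B2->T, B1->F, B4->E, B3->T, B5->T, B6->T; records B1=T, B1=F, B2=T, B3=T, B4=E, B5=T, B6=T
union over all inputs: B1=T, B1=F, B2=T, B3=T, B3=F, B4=S, B4=E, B5=T, B5=F, B6=T, B6=F (11 outcomes)
no size-1 subset reaches all 11 outcomes (best union: 7/11)
the canonical winner is {1, 3}: size 2, full 11-outcome coverage, earliest index list among size-2 covers
Answer: 1, 3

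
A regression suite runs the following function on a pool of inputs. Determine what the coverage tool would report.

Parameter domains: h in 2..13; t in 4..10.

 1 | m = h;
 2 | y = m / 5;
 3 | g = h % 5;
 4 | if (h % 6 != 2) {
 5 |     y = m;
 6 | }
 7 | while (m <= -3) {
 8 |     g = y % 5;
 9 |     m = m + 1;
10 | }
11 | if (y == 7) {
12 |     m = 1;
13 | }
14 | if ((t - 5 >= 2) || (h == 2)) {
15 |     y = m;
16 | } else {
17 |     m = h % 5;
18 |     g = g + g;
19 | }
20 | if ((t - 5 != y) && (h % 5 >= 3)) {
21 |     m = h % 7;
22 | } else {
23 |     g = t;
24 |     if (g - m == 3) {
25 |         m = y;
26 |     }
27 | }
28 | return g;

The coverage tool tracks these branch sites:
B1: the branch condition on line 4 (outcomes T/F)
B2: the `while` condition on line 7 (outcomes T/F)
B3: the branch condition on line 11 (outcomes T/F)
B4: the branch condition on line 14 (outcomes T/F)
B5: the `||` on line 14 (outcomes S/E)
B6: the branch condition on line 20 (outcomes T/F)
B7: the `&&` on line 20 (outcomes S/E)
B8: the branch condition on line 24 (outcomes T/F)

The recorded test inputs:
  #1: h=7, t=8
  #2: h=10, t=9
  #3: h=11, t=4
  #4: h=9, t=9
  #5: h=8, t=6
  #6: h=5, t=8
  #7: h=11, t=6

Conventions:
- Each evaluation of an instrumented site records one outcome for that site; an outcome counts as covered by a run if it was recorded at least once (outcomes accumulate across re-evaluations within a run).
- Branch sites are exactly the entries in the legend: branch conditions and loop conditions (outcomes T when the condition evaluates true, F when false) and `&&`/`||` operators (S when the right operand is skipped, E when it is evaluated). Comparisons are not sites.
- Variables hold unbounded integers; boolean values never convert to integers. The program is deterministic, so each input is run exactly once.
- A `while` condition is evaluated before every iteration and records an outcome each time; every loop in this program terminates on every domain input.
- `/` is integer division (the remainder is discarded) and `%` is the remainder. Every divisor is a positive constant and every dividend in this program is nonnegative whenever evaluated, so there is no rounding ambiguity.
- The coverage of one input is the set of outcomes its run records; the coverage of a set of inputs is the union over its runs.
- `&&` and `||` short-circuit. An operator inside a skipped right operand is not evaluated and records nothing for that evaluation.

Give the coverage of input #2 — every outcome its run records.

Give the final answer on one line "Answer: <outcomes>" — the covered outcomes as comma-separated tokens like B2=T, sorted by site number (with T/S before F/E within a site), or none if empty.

Simulating input #2 (h=10, t=9) step by step:
  B1->T, B2->F, B3->F, B5->S, B4->T, B7->E, B6->F, B8->F
distinct outcomes covered: B1=T, B2=F, B3=F, B4=T, B5=S, B6=F, B7=E, B8=F

Answer: B1=T, B2=F, B3=F, B4=T, B5=S, B6=F, B7=E, B8=F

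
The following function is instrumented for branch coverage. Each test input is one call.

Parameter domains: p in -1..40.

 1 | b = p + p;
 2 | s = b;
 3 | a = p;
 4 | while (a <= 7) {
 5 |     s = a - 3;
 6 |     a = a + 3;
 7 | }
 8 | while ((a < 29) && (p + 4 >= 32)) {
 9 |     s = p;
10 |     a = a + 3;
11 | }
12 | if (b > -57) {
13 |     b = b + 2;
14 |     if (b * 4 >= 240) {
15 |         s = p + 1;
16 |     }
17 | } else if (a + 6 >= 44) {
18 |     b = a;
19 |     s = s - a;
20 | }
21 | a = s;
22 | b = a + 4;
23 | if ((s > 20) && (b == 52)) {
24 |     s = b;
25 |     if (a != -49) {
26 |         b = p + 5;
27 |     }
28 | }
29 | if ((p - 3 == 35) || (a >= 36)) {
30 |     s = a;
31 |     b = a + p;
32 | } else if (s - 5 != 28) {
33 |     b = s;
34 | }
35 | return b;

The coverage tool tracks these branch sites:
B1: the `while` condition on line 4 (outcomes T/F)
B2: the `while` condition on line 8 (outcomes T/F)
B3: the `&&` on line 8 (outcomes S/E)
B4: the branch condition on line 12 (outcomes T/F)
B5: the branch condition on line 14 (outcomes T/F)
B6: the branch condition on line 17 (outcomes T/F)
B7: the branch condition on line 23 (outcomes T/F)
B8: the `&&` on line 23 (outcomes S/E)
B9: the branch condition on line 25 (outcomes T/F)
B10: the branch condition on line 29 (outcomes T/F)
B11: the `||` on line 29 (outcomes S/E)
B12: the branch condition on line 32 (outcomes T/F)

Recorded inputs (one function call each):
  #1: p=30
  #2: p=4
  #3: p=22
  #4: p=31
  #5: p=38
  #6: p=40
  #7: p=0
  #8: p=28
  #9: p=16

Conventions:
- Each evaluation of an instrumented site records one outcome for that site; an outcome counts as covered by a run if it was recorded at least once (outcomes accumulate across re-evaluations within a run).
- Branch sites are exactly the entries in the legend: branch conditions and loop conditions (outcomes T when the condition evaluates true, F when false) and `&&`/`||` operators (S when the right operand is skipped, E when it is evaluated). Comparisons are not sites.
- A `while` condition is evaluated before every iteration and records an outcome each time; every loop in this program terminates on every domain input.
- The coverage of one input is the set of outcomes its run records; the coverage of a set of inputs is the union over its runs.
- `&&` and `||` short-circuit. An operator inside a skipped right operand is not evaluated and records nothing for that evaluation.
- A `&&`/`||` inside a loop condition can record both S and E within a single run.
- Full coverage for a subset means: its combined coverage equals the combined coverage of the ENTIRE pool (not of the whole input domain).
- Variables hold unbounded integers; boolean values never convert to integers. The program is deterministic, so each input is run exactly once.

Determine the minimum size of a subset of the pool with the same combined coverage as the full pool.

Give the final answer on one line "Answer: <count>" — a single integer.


run #1 (p=30) runs B1->F, B3->S, B2->F, B4->T, B5->T, B8->E, B7->F, B11->E, B10->F, B12->T; records B1=F, B2=F, B3=S, B4=T, B5=T, B7=F, B8=E, B10=F, B11=E, B12=T
run #2 (p=4) runs B1->T, B1->T, B1->F, B3->E, B2->F, B4->T, B5->F, B8->S, B7->F, B11->E, B10->F, B12->T; records B1=T, B1=F, B2=F, B3=E, B4=T, B5=F, B7=F, B8=S, B10=F, B11=E, B12=T
run #3 (p=22) runs B1->F, B3->E, B2->F, B4->T, B5->F, B8->E, B7->F, B11->E, B10->T; records B1=F, B2=F, B3=E, B4=T, B5=F, B7=F, B8=E, B10=T, B11=E
run #4 (p=31) runs B1->F, B3->S, B2->F, B4->T, B5->T, B8->E, B7->F, B11->E, B10->F, B12->T; records B1=F, B2=F, B3=S, B4=T, B5=T, B7=F, B8=E, B10=F, B11=E, B12=T
run #5 (p=38) runs B1->F, B3->S, B2->F, B4->T, B5->T, B8->E, B7->F, B11->S, B10->T; records B1=F, B2=F, B3=S, B4=T, B5=T, B7=F, B8=E, B10=T, B11=S
run #6 (p=40) runs B1->F, B3->S, B2->F, B4->T, B5->T, B8->E, B7->F, B11->E, B10->T; records B1=F, B2=F, B3=S, B4=T, B5=T, B7=F, B8=E, B10=T, B11=E
run #7 (p=0) runs B1->T, B1->T, B1->T, B1->F, B3->E, B2->F, B4->T, B5->F, B8->S, B7->F, B11->E, B10->F, B12->T; records B1=T, B1=F, B2=F, B3=E, B4=T, B5=F, B7=F, B8=S, B10=F, B11=E, B12=T
run #8 (p=28) runs B1->F, B3->E, B2->T, B3->S, B2->F, B4->T, B5->F, B8->E, B7->F, B11->E, B10->F, B12->T; records B1=F, B2=T, B2=F, B3=S, B3=E, B4=T, B5=F, B7=F, B8=E, B10=F, B11=E, B12=T
run #9 (p=16) runs B1->F, B3->E, B2->F, B4->T, B5->F, B8->E, B7->F, B11->E, B10->F, B12->T; records B1=F, B2=F, B3=E, B4=T, B5=F, B7=F, B8=E, B10=F, B11=E, B12=T
pool-wide coverage (17 outcomes): B1=T, B1=F, B2=T, B2=F, B3=S, B3=E, B4=T, B5=T, B5=F, B7=F, B8=S, B8=E, B10=T, B10=F, B11=S, B11=E, B12=T
checked all size-1 subsets: none covers 17 outcomes (max 12/17)
checked all size-2 subsets: none covers 17 outcomes (max 16/17)
inputs {2, 5, 8} (size 3) cover everything; no size-3 subset with a lexicographically smaller index list covers all 17
Answer: 3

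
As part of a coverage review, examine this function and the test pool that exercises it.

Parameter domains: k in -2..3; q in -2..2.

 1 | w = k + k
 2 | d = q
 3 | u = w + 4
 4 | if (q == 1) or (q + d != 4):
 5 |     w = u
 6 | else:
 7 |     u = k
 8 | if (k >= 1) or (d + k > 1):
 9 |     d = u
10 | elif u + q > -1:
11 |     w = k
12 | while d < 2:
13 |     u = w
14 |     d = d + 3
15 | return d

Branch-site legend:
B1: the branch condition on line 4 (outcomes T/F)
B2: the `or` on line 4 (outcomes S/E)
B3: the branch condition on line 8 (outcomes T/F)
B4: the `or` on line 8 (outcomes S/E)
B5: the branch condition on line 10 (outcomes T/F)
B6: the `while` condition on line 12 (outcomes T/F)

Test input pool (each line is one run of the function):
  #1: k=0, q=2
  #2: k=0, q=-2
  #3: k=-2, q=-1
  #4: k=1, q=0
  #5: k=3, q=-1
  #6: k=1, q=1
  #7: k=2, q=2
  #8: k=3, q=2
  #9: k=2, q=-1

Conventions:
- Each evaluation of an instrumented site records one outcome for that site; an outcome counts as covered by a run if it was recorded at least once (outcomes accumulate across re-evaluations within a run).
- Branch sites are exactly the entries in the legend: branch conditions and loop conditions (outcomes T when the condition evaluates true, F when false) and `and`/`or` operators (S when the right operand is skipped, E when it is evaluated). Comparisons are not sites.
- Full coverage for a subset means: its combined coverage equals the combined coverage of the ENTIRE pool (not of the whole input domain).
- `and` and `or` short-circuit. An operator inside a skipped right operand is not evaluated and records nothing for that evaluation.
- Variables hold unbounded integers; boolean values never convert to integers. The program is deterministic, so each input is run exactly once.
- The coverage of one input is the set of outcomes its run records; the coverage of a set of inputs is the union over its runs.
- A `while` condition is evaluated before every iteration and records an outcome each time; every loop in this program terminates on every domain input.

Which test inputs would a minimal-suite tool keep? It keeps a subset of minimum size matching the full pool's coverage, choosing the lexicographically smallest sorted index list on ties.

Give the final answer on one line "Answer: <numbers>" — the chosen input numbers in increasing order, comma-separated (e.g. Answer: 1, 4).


input #1, k=0, q=2: outcomes B1=F, B2=E, B3=T, B4=E, B6=T, B6=F
input #2, k=0, q=-2: outcomes B1=T, B2=E, B3=F, B4=E, B5=T, B6=T, B6=F
input #3, k=-2, q=-1: outcomes B1=T, B2=E, B3=F, B4=E, B5=F, B6=T, B6=F
input #4, k=1, q=0: outcomes B1=T, B2=E, B3=T, B4=S, B6=F
input #5, k=3, q=-1: outcomes B1=T, B2=E, B3=T, B4=S, B6=F
input #6, k=1, q=1: outcomes B1=T, B2=S, B3=T, B4=S, B6=F
input #7, k=2, q=2: outcomes B1=F, B2=E, B3=T, B4=S, B6=F
input #8, k=3, q=2: outcomes B1=F, B2=E, B3=T, B4=S, B6=F
input #9, k=2, q=-1: outcomes B1=T, B2=E, B3=T, B4=S, B6=F
together the pool reaches 12 outcomes: B1=T, B1=F, B2=S, B2=E, B3=T, B3=F, B4=S, B4=E, B5=T, B5=F, B6=T, B6=F
no size-1 subset reaches all 12 outcomes (best union: 7/12)
no size-2 subset reaches all 12 outcomes (best union: 10/12)
no size-3 subset reaches all 12 outcomes (best union: 11/12)
inputs {1, 2, 3, 6} (size 4) cover everything; no size-4 subset with a lexicographically smaller index list covers all 12
Answer: 1, 2, 3, 6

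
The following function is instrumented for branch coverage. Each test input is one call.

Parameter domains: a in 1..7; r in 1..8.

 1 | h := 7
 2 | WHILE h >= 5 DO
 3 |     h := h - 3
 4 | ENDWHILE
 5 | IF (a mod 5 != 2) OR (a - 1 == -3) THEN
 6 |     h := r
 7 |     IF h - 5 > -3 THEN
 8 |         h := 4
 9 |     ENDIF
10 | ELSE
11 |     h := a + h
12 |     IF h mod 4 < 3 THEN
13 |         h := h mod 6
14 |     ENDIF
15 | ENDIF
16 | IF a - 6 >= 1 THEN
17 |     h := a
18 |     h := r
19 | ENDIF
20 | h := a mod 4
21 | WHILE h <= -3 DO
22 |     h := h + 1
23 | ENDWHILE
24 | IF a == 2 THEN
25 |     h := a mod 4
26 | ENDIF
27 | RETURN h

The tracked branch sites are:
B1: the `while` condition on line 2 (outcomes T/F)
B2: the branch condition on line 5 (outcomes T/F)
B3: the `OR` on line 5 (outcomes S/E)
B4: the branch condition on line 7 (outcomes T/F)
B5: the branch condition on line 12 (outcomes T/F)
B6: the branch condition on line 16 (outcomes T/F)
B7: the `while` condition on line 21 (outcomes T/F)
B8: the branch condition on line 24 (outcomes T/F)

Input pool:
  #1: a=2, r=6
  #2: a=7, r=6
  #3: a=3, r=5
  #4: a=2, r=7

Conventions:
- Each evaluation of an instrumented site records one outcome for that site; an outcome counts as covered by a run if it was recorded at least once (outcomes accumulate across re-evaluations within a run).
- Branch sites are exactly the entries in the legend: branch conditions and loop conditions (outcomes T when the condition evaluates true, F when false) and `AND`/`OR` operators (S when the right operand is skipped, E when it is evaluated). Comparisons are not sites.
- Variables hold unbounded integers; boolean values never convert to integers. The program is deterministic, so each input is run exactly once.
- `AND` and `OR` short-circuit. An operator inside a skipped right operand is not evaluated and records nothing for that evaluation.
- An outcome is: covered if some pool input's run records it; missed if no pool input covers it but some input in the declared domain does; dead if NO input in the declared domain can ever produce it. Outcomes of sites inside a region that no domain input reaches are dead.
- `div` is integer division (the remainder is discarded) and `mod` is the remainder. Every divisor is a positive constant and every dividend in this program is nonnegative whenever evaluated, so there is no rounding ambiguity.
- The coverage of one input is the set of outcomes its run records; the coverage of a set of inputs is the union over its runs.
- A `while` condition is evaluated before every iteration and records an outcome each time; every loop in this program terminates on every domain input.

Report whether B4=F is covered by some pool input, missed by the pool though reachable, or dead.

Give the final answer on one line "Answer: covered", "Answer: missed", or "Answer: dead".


no pool input records B4=F
but domain input (a=1, r=1) does record it -> reachable, so missed
Answer: missed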